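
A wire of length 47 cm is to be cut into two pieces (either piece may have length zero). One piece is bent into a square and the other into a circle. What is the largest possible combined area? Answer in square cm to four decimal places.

Let x be the length used for the square. Square side x/4; circle radius (47−x)/(2π).
A(x) = (x/4)² + π·((47−x)/(2π))² = x²/16 + (47−x)²/(4π) for 0 ≤ x ≤ 47. A'(x) = x/8 − (47−x)/(2π) = 0 gives x = 4·47/(π+4) ≈ 26.3247.
A'' > 0, so the interior critical point is a minimum; the maximum is at an endpoint. A(0) = 175.7866 and A(47) = 138.0625, so the largest area is 175.7866.

175.7866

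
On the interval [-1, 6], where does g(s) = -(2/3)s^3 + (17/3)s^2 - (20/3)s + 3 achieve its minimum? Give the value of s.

The derivative is -2s^2 + (34/3)s - 20/3, which vanishes at s = 2/3 and s = 5.
Candidates: g(-1) = 16; g(2/3) = 71/81; g(5) = 28; g(6) = 23.
The minimum over the interval is 71/81, attained at s = 2/3.

2/3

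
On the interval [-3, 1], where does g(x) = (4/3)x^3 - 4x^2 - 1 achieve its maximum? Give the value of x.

0

Differentiating, g'(x) = 4x^2 - 8x; whose only zero in [-3, 1] is x = 0.
Evaluating at the critical points and endpoints: g(-3) = -73, g(0) = -1, g(1) = -11/3.
Hence the absolute maximum is -1 at x = 0.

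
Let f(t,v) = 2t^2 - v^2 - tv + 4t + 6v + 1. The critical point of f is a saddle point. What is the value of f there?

∂f/∂t = 4t - v + 4 = 0 and ∂f/∂v = -t - 2v + 6 = 0, so (t, v) = (-2/9, 28/9).
The Hessian has f_{tt} = 4, f_{vv} = -2, f_{tv} = -1, giving D = -9 < 0, so the point is a saddle point.
f(-2/9, 28/9) = 89/9.

89/9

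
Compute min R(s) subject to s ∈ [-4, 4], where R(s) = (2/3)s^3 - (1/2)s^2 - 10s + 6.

The derivative is 2s^2 - s - 10, which vanishes at s = -2 and s = 5/2.
Candidates: R(-4) = -14/3, R(-2) = 56/3, R(5/2) = -281/24, R(4) = 2/3.
Hence the absolute minimum is -281/24 at s = 5/2.

-281/24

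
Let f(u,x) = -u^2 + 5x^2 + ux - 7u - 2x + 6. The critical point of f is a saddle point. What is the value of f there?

353/21

∂f/∂u = -2u + x - 7 = 0 and ∂f/∂x = u + 10x - 2 = 0, so (u, x) = (-68/21, 11/21).
The Hessian has f_{uu} = -2, f_{xx} = 10, f_{ux} = 1, giving D = -21 < 0, so the point is a saddle point.
f(-68/21, 11/21) = 353/21.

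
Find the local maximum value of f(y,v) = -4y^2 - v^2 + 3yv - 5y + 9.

88/7

∂f/∂y = -8y + 3v - 5 = 0 and ∂f/∂v = 3y - 2v = 0, so (y, v) = (-10/7, -15/7).
The Hessian has f_{yy} = -8, f_{vv} = -2, f_{yv} = 3, giving D = 7 > 0 with f_{yy} < 0, so the point is a local maximum.
f(-10/7, -15/7) = 88/7.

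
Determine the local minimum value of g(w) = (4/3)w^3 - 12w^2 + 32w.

Critical points: g'(w) = 4w^2 - 24w + 32 vanishes at w = 2, 4.
g''(w) = 8w - 24. g''(2) = -8 < 0 ⇒ local maximum; g''(4) = 8 > 0 ⇒ local minimum.
The local minimum is g(4) = 64/3.

64/3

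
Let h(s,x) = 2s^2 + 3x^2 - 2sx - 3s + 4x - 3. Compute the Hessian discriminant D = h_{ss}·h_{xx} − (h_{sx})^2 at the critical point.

∂h/∂s = 4s - 2x - 3 = 0 and ∂h/∂x = -2s + 6x + 4 = 0, so (s, x) = (1/2, -1/2).
The Hessian has h_{ss} = 4, h_{xx} = 6, h_{sx} = -2, giving D = 20 > 0 with h_{ss} > 0, so the point is a local minimum.
D = (4)·(6) − (-2)^2 = 20.

20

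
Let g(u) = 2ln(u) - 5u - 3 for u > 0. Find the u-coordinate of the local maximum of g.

2/5

g'(u) = 2/u − 5 = 0 gives u = 2/5.
g''(u) = -2/u², which is negative for u > 0, so this is a local maximum.
g(2/5) = 2·ln(2/5) - 2 - 3 ≈ -6.8326.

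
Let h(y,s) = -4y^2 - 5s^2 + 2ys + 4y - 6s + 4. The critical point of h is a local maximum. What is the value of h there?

120/19

∂h/∂y = -8y + 2s + 4 = 0 and ∂h/∂s = 2y - 10s - 6 = 0, so (y, s) = (7/19, -10/19).
The Hessian has h_{yy} = -8, h_{ss} = -10, h_{ys} = 2, giving D = 76 > 0 with h_{yy} < 0, so the point is a local maximum.
h(7/19, -10/19) = 120/19.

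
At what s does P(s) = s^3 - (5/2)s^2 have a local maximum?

0

Critical points: P'(s) = 3s^2 - 5s vanishes at s = 0, 5/3.
Second-derivative test with P''(s) = 6s - 5: P''(0) = -5 < 0 ⇒ local maximum; P''(5/3) = 5 > 0 ⇒ local minimum.
Thus P has its local maximum at s = 0, with value 0.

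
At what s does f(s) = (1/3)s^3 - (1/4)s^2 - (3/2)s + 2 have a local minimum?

3/2

f'(s) = s^2 - (1/2)s - 3/2. Setting f'(s) = 0 gives s ∈ {-1, 3/2}.
f''(s) = 2s - 1/2. f''(-1) = -5/2 < 0 ⇒ local maximum; f''(3/2) = 5/2 > 0 ⇒ local minimum.
So the local minimum value is f(3/2) = 5/16.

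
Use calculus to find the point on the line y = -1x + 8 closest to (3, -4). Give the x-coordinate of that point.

15/2

Minimize D(x)^2 = (x - 3)^2 + (-x + 12)^2.
d/dx[D^2] = 2(x - 3) + 2·(-1)·(-x + 12) = 0 ⇒ x = 15/2.
Then y = 1/2 and the distance is √(81/2) ≈ 6.3640.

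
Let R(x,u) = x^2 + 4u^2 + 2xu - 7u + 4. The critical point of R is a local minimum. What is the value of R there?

∂R/∂x = 2x + 2u = 0 and ∂R/∂u = 2x + 8u - 7 = 0, so (x, u) = (-7/6, 7/6).
The Hessian has R_{xx} = 2, R_{uu} = 8, R_{xu} = 2, giving D = 12 > 0 with R_{xx} > 0, so the point is a local minimum.
R(-7/6, 7/6) = -1/12.

-1/12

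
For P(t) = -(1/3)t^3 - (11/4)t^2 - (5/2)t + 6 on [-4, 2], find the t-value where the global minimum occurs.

Differentiating, P'(t) = -t^2 - (11/2)t - 5/2; whose only zero in [-4, 2] is t = -1/2.
Compare values at every candidate in [-4, 2]: P(-4) = -20/3,  P(-1/2) = 317/48,  P(2) = -38/3.
So the minimum is P(2) = -38/3.

2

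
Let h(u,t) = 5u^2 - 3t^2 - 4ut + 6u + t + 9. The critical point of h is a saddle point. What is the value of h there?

605/76

∂h/∂u = 10u - 4t + 6 = 0 and ∂h/∂t = -4u - 6t + 1 = 0, so (u, t) = (-8/19, 17/38).
The Hessian has h_{uu} = 10, h_{tt} = -6, h_{ut} = -4, giving D = -76 < 0, so the point is a saddle point.
h(-8/19, 17/38) = 605/76.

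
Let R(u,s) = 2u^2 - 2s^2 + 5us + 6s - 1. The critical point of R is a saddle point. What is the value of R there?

31/41

∂R/∂u = 4u + 5s = 0 and ∂R/∂s = 5u - 4s + 6 = 0, so (u, s) = (-30/41, 24/41).
The Hessian has R_{uu} = 4, R_{ss} = -4, R_{us} = 5, giving D = -41 < 0, so the point is a saddle point.
R(-30/41, 24/41) = 31/41.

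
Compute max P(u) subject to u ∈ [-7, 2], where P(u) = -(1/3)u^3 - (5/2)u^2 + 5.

P'(u) = -u^2 - 5u, which vanishes at u = -5 and u = 0.
Evaluating at the critical points and endpoints: P(-7) = -19/6,  P(-5) = -95/6,  P(0) = 5,  P(2) = -23/3.
The maximum over the interval is 5, attained at u = 0.

5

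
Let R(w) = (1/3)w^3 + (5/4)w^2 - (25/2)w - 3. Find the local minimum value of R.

Critical points: R'(w) = w^2 + (5/2)w - 25/2 vanishes at w = -5, 5/2.
Since R''(w) = 2w + 5/2, we get R''(-5) = -15/2 < 0 ⇒ local maximum; R''(5/2) = 15/2 > 0 ⇒ local minimum.
The local minimum is R(5/2) = -1019/48.

-1019/48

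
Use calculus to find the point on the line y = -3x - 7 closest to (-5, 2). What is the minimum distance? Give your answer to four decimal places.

1.8974

Minimize D(x)^2 = (x + 5)^2 + (-3x - 9)^2.
d/dx[D^2] = 2(x + 5) + 2·(-3)·(-3x - 9) = 0 ⇒ x = -16/5.
Then y = 13/5 and the distance is √(18/5) ≈ 1.8974.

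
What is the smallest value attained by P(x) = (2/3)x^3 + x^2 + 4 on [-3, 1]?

P'(x) = 2x^2 + 2x, which vanishes at x = -1 and x = 0.
Evaluating at the critical points and endpoints: P(-3) = -5, P(-1) = 13/3, P(0) = 4, P(1) = 17/3.
Hence the absolute minimum is -5 at x = -3.

-5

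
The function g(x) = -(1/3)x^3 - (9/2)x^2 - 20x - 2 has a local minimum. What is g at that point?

163/6

g'(x) = -x^2 - 9x - 20 = 0 at x = -5, -4.
g''(x) = -2x - 9. g''(-5) = 1 > 0 ⇒ local minimum; g''(-4) = -1 < 0 ⇒ local maximum.
Thus g has its local minimum at x = -5, with value 163/6.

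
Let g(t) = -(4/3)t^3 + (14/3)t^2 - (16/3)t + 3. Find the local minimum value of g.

Critical points: g'(t) = -4t^2 + (28/3)t - 16/3 vanishes at t = 1, 4/3.
g''(t) = -8t + 28/3. g''(1) = 4/3 > 0 ⇒ local minimum; g''(4/3) = -4/3 < 0 ⇒ local maximum.
Thus g has its local minimum at t = 1, with value 1.

1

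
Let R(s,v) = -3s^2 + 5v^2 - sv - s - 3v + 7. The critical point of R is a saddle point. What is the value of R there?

408/61

∂R/∂s = -6s - v - 1 = 0 and ∂R/∂v = -s + 10v - 3 = 0, so (s, v) = (-13/61, 17/61).
The Hessian has R_{ss} = -6, R_{vv} = 10, R_{sv} = -1, giving D = -61 < 0, so the point is a saddle point.
R(-13/61, 17/61) = 408/61.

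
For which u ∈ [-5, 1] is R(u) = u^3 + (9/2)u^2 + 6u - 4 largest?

1

The derivative is 3u^2 + 9u + 6, which vanishes at u = -2 and u = -1.
Candidates: R(-5) = -93/2,  R(-2) = -6,  R(-1) = -13/2,  R(1) = 15/2.
So the maximum is R(1) = 15/2.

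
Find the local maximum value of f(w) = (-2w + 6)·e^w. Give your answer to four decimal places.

14.7781

By the product rule, f'(w) = (-2w + 4)·e^w. Since e^w > 0, the only critical point is w = 2.
f''(2) has the same sign as -2 < 0, so this is a local maximum.
f(2) = (2)·e^(2) ≈ 14.7781.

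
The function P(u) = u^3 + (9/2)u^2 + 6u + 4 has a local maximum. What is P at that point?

2

P'(u) = 3u^2 + 9u + 6 = 0 at u = -2, -1.
P''(u) = 6u + 9. P''(-2) = -3 < 0 ⇒ local maximum; P''(-1) = 3 > 0 ⇒ local minimum.
So the local maximum value is P(-2) = 2.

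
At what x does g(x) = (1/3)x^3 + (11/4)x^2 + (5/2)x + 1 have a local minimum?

Critical points: g'(x) = x^2 + (11/2)x + 5/2 vanishes at x = -5, -1/2.
Second-derivative test with g''(x) = 2x + 11/2: g''(-5) = -9/2 < 0 ⇒ local maximum; g''(-1/2) = 9/2 > 0 ⇒ local minimum.
Thus g has its local minimum at x = -1/2, with value 19/48.

-1/2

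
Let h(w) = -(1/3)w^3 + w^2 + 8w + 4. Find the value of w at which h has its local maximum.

h'(w) = -w^2 + 2w + 8. Setting h'(w) = 0 gives w ∈ {-2, 4}.
Second-derivative test with h''(w) = -2w + 2: h''(-2) = 6 > 0 ⇒ local minimum; h''(4) = -6 < 0 ⇒ local maximum.
The local maximum is h(4) = 92/3.

4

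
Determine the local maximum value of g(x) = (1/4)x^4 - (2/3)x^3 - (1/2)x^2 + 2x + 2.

37/12

g'(x) = x^3 - 2x^2 - x + 2 = 0 at x = -1, 1, 2.
Since g''(x) = 3x^2 - 4x - 1, we get g''(-1) = 6 > 0 ⇒ local minimum; g''(1) = -2 < 0 ⇒ local maximum; g''(2) = 3 > 0 ⇒ local minimum.
The local maximum is g(1) = 37/12.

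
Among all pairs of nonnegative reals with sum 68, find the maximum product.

With x + y = 68, the product is P(x) = x(68 − x).
P'(x) = 68 − 2x = 0 gives x = 34; P'' = −2 < 0, so this is the maximum.
P = 34·34 = 1156.

1156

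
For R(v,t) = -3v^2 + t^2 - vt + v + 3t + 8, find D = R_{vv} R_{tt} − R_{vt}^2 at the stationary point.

∂R/∂v = -6v - t + 1 = 0 and ∂R/∂t = -v + 2t + 3 = 0, so (v, t) = (5/13, -17/13).
The Hessian has R_{vv} = -6, R_{tt} = 2, R_{vt} = -1, giving D = -13 < 0, so the point is a saddle point.
D = (-6)·(2) − (-1)^2 = -13.

-13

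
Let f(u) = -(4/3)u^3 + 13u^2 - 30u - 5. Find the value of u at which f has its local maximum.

f'(u) = -4u^2 + 26u - 30 = 0 at u = 3/2, 5.
f''(u) = -8u + 26. f''(3/2) = 14 > 0 ⇒ local minimum; f''(5) = -14 < 0 ⇒ local maximum.
The local maximum is f(5) = 10/3.

5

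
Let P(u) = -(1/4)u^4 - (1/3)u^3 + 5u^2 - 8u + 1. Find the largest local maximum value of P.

211/3

P'(u) = -u^3 - u^2 + 10u - 8 = 0 at u = -4, 1, 2.
Second-derivative test with P''(u) = -3u^2 - 2u + 10: P''(-4) = -30 < 0 ⇒ local maximum; P''(1) = 5 > 0 ⇒ local minimum; P''(2) = -6 < 0 ⇒ local maximum.
The largest local maximum is P(-4) = 211/3.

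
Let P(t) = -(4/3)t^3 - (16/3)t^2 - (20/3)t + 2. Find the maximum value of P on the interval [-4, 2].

86/3

The derivative is -4t^2 - (32/3)t - 20/3, which vanishes at t = -5/3 and t = -1.
Candidates: P(-4) = 86/3,  P(-5/3) = 362/81,  P(-1) = 14/3,  P(2) = -130/3.
Hence the absolute maximum is 86/3 at t = -4.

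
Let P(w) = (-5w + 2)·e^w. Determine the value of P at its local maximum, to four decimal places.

2.7441

By the product rule, P'(w) = (-5w - 3)·e^w. Since e^w > 0, the only critical point is w = -3/5.
P''(-3/5) has the same sign as -5 < 0, so this is a local maximum.
P(-3/5) = (5)·e^(-3/5) ≈ 2.7441.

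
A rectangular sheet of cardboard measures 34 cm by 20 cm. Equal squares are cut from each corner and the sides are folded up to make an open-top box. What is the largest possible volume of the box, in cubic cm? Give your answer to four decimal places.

With cut size x, the volume is V(x) = x(34 − 2x)(20 − 2x) for 0 < x < 10.
V'(x) = 12x^2 − 216x + 680. Setting V'(x) = 0 gives x ≈ 4.0671 (the root in (0, 10)).
V''(x) = 24x − 216 is negative there, so this is the maximum; V ≈ 1248.2679.

1248.2679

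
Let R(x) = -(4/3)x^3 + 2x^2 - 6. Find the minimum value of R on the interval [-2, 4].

R'(x) = -4x^2 + 4x, which vanishes at x = 0 and x = 1.
Candidates: R(-2) = 38/3,  R(0) = -6,  R(1) = -16/3,  R(4) = -178/3.
So the minimum is R(4) = -178/3.

-178/3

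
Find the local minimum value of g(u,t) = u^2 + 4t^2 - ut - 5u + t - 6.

-62/5

∂g/∂u = 2u - t - 5 = 0 and ∂g/∂t = -u + 8t + 1 = 0, so (u, t) = (13/5, 1/5).
The Hessian has g_{uu} = 2, g_{tt} = 8, g_{ut} = -1, giving D = 15 > 0 with g_{uu} > 0, so the point is a local minimum.
g(13/5, 1/5) = -62/5.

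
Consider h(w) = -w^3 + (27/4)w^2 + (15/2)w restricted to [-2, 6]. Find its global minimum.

Differentiating, h'(w) = -3w^2 + (27/2)w + 15/2; which vanishes at w = -1/2 and w = 5.
Compare values at every candidate in [-2, 6]: h(-2) = 20, h(-1/2) = -31/16, h(5) = 325/4, h(6) = 72.
Hence the absolute minimum is -31/16 at w = -1/2.

-31/16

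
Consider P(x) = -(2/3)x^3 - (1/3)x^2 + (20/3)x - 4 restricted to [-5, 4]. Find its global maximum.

113/3

P'(x) = -2x^2 - (2/3)x + 20/3, which vanishes at x = -2 and x = 5/3.
Candidates: P(-5) = 113/3,  P(-2) = -40/3,  P(5/3) = 251/81,  P(4) = -76/3.
The maximum over the interval is 113/3, attained at x = -5.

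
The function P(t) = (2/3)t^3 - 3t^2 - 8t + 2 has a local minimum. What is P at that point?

-106/3

P'(t) = 2t^2 - 6t - 8. Setting P'(t) = 0 gives t ∈ {-1, 4}.
P''(t) = 4t - 6. P''(-1) = -10 < 0 ⇒ local maximum; P''(4) = 10 > 0 ⇒ local minimum.
So the local minimum value is P(4) = -106/3.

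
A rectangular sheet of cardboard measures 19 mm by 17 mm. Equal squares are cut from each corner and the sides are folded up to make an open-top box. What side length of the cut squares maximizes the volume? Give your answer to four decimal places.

With cut size x, the volume is V(x) = x(19 − 2x)(17 − 2x) for 0 < x < 8.5.
V'(x) = 12x^2 − 144x + 323. Setting V'(x) = 0 gives x ≈ 2.9861 (the root in (0, 8.5)).
V''(x) = 24x − 144 is negative there, so this is the maximum; V ≈ 429.0069.

2.9861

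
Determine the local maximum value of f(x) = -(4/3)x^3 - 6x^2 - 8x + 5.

25/3

f'(x) = -4x^2 - 12x - 8 = 0 at x = -2, -1.
Since f''(x) = -8x - 12, we get f''(-2) = 4 > 0 ⇒ local minimum; f''(-1) = -4 < 0 ⇒ local maximum.
The local maximum is f(-1) = 25/3.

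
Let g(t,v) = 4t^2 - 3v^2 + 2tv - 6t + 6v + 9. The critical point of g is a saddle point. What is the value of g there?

∂g/∂t = 8t + 2v - 6 = 0 and ∂g/∂v = 2t - 6v + 6 = 0, so (t, v) = (6/13, 15/13).
The Hessian has g_{tt} = 8, g_{vv} = -6, g_{tv} = 2, giving D = -52 < 0, so the point is a saddle point.
g(6/13, 15/13) = 144/13.

144/13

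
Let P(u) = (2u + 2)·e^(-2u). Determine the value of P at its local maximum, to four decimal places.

2.7183

Differentiating with the product rule gives P'(u) = (-4u - 2)·e^(-2u). Since e^(-2u) > 0, the only critical point is u = -1/2.
P''(-1/2) has the same sign as -4 < 0, so this is a local maximum.
P(-1/2) = (1)·e^(1) ≈ 2.7183.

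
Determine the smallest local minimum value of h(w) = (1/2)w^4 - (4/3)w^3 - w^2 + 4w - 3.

-37/6

h'(w) = 2w^3 - 4w^2 - 2w + 4 = 0 at w = -1, 1, 2.
Second-derivative test with h''(w) = 6w^2 - 8w - 2: h''(-1) = 12 > 0 ⇒ local minimum; h''(1) = -4 < 0 ⇒ local maximum; h''(2) = 6 > 0 ⇒ local minimum.
The smallest local minimum is h(-1) = -37/6.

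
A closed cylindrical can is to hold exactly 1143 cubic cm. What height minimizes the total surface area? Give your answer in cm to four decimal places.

11.3323

With radius r and height h, πr²h = 1143 so h = 1143/(πr²), and S(r) = 2πr² + 2πrh = 2πr² + 2·1143/r.
S'(r) = 4πr − 2·1143/r² = 0 ⇒ r³ = 1143/(2π), so r ≈ 5.6662 and h = 2r ≈ 11.3323.
S''(r) = 4π + 4·1143/r³ > 0, so this is the minimum; S ≈ 605.1718.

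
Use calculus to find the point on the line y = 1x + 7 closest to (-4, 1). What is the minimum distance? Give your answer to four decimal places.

1.4142

Minimize D(x)^2 = (x + 4)^2 + (x + 6)^2.
d/dx[D^2] = 2(x + 4) + 2·1·(x + 6) = 0 ⇒ x = -5.
Then y = 2 and the distance is √(2) ≈ 1.4142.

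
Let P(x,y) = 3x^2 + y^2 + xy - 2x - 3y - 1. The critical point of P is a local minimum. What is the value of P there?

∂P/∂x = 6x + y - 2 = 0 and ∂P/∂y = x + 2y - 3 = 0, so (x, y) = (1/11, 16/11).
The Hessian has P_{xx} = 6, P_{yy} = 2, P_{xy} = 1, giving D = 11 > 0 with P_{xx} > 0, so the point is a local minimum.
P(1/11, 16/11) = -36/11.

-36/11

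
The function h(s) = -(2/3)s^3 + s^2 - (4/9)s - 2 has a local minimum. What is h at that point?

-167/81

Critical points: h'(s) = -2s^2 + 2s - 4/9 vanishes at s = 1/3, 2/3.
Since h''(s) = -4s + 2, we get h''(1/3) = 2/3 > 0 ⇒ local minimum; h''(2/3) = -2/3 < 0 ⇒ local maximum.
Thus h has its local minimum at s = 1/3, with value -167/81.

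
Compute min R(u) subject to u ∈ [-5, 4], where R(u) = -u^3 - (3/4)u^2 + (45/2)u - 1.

R'(u) = -3u^2 - (3/2)u + 45/2, which vanishes at u = -3 and u = 5/2.
Evaluating at the critical points and endpoints: R(-5) = -29/4, R(-3) = -193/4, R(5/2) = 559/16, R(4) = 13.
So the minimum is R(-3) = -193/4.

-193/4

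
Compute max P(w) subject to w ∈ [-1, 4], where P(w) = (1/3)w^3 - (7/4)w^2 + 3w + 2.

22/3

P'(w) = w^2 - (7/2)w + 3, which vanishes at w = 3/2 and w = 2.
Compare values at every candidate in [-1, 4]: P(-1) = -37/12,  P(3/2) = 59/16,  P(2) = 11/3,  P(4) = 22/3.
So the maximum is P(4) = 22/3.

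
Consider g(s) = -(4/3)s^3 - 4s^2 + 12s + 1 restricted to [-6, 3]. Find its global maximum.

73

The derivative is -4s^2 - 8s + 12, which vanishes at s = -3 and s = 1.
Candidates: g(-6) = 73,  g(-3) = -35,  g(1) = 23/3,  g(3) = -35.
Hence the absolute maximum is 73 at s = -6.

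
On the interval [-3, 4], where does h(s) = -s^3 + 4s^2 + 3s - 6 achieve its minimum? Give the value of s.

Differentiating, h'(s) = -3s^2 + 8s + 3; which vanishes at s = -1/3 and s = 3.
Candidates: h(-3) = 48, h(-1/3) = -176/27, h(3) = 12, h(4) = 6.
So the minimum is h(-1/3) = -176/27.

-1/3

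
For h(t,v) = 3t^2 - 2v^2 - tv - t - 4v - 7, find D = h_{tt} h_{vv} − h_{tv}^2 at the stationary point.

∂h/∂t = 6t - v - 1 = 0 and ∂h/∂v = -t - 4v - 4 = 0, so (t, v) = (0, -1).
The Hessian has h_{tt} = 6, h_{vv} = -4, h_{tv} = -1, giving D = -25 < 0, so the point is a saddle point.
D = (6)·(-4) − (-1)^2 = -25.

-25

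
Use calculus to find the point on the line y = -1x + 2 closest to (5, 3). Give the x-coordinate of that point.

2

Minimize D(x)^2 = (x - 5)^2 + (-x - 1)^2.
d/dx[D^2] = 2(x - 5) + 2·(-1)·(-x - 1) = 0 ⇒ x = 2.
Then y = 0 and the distance is √(18) ≈ 4.2426.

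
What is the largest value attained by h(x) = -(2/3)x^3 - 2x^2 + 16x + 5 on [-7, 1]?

h'(x) = -2x^2 - 4x + 16, whose only zero in [-7, 1] is x = -4.
Compare values at every candidate in [-7, 1]: h(-7) = 71/3; h(-4) = -145/3; h(1) = 55/3.
So the maximum is h(-7) = 71/3.

71/3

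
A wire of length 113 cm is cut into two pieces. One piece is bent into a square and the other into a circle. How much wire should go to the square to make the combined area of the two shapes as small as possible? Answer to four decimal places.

63.2912

Let x be the length used for the square. Square side x/4; circle radius (113−x)/(2π).
A(x) = (x/4)² + π·((113−x)/(2π))² = x²/16 + (113−x)²/(4π) for 0 ≤ x ≤ 113. A'(x) = x/8 − (113−x)/(2π) = 0 gives x = 4·113/(π+4) ≈ 63.2912.
A'' = 1/8 + 1/(2π) > 0, so this gives the minimum combined area; x ≈ 63.2912 cm to the square.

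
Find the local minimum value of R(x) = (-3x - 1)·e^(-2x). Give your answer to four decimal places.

-1.0748

R'(x) = (-3)·e^(-2x) + (-3x - 1)·(-2)·e^(-2x) = (6x - 1)·e^(-2x). Since e^(-2x) > 0, the only critical point is x = 1/6.
R''(1/6) has the same sign as 6 > 0, so this is a local minimum.
R(1/6) = (-3/2)·e^(-1/3) ≈ -1.0748.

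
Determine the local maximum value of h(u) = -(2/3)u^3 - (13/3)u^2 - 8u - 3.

h'(u) = -2u^2 - (26/3)u - 8. Setting h'(u) = 0 gives u ∈ {-3, -4/3}.
Since h''(u) = -4u - 26/3, we get h''(-3) = 10/3 > 0 ⇒ local minimum; h''(-4/3) = -10/3 < 0 ⇒ local maximum.
The local maximum is h(-4/3) = 125/81.

125/81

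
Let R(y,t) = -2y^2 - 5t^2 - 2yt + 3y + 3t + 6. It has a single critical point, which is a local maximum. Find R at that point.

∂R/∂y = -4y - 2t + 3 = 0 and ∂R/∂t = -2y - 10t + 3 = 0, so (y, t) = (2/3, 1/6).
The Hessian has R_{yy} = -4, R_{tt} = -10, R_{yt} = -2, giving D = 36 > 0 with R_{yy} < 0, so the point is a local maximum.
R(2/3, 1/6) = 29/4.

29/4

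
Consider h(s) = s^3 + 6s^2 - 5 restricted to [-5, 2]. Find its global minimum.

The derivative is 3s^2 + 12s, which vanishes at s = -4 and s = 0.
Candidates: h(-5) = 20; h(-4) = 27; h(0) = -5; h(2) = 27.
Hence the absolute minimum is -5 at s = 0.

-5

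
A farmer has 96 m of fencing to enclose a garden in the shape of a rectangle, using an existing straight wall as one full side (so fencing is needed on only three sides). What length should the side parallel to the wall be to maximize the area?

48

Let the sides perpendicular to the wall have length x and the parallel side y, so 2x + y = 96 and the area is A = xy = x(96 − 2x).
A'(x) = 96 − 4x = 0 gives x = 24, and A''(x) = −4 < 0 confirms a maximum.
Then y = 96 − 2·24 = 48 and A = 1152.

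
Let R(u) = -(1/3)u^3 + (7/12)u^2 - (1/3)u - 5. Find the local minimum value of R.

R'(u) = -u^2 + (7/6)u - 1/3 = 0 at u = 1/2, 2/3.
Since R''(u) = -2u + 7/6, we get R''(1/2) = 1/6 > 0 ⇒ local minimum; R''(2/3) = -1/6 < 0 ⇒ local maximum.
The local minimum is R(1/2) = -81/16.

-81/16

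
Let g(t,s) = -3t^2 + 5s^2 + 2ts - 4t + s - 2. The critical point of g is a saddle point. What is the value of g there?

∂g/∂t = -6t + 2s - 4 = 0 and ∂g/∂s = 2t + 10s + 1 = 0, so (t, s) = (-21/32, 1/32).
The Hessian has g_{tt} = -6, g_{ss} = 10, g_{ts} = 2, giving D = -64 < 0, so the point is a saddle point.
g(-21/32, 1/32) = -43/64.

-43/64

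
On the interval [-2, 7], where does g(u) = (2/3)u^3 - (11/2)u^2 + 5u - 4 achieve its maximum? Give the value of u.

1/2

The derivative is 2u^2 - 11u + 5, which vanishes at u = 1/2 and u = 5.
Candidates: g(-2) = -124/3, g(1/2) = -67/24, g(5) = -199/6, g(7) = -59/6.
The maximum over the interval is -67/24, attained at u = 1/2.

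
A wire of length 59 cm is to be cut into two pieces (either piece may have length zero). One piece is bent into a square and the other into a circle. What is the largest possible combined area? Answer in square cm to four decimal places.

Let x be the length used for the square. Square side x/4; circle radius (59−x)/(2π).
A(x) = (x/4)² + π·((59−x)/(2π))² = x²/16 + (59−x)²/(4π) for 0 ≤ x ≤ 59. A'(x) = x/8 − (59−x)/(2π) = 0 gives x = 4·59/(π+4) ≈ 33.0459.
A'' > 0, so the interior critical point is a minimum; the maximum is at an endpoint. A(0) = 277.0092 and A(59) = 217.5625, so the largest area is 277.0092.

277.0092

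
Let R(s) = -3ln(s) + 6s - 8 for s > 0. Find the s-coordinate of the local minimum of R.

R'(s) = -3/s + 6 = 0 gives s = 1/2.
R''(s) = 3/s², which is positive for s > 0, so this is a local minimum.
R(1/2) = -3·ln(1/2) + 3 - 8 ≈ -2.9206.

1/2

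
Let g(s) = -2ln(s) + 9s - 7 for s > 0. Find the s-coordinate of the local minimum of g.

g'(s) = -2/s + 9 = 0 gives s = 2/9.
g''(s) = 2/s², which is positive for s > 0, so this is a local minimum.
g(2/9) = -2·ln(2/9) + 2 - 7 ≈ -1.9918.

2/9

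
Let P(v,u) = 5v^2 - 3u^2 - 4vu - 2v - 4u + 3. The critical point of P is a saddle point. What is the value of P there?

∂P/∂v = 10v - 4u - 2 = 0 and ∂P/∂u = -4v - 6u - 4 = 0, so (v, u) = (-1/19, -12/19).
The Hessian has P_{vv} = 10, P_{uu} = -6, P_{vu} = -4, giving D = -76 < 0, so the point is a saddle point.
P(-1/19, -12/19) = 82/19.

82/19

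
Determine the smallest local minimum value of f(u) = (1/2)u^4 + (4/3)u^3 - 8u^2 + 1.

-253/3

f'(u) = 2u^3 + 4u^2 - 16u. Setting f'(u) = 0 gives u ∈ {-4, 0, 2}.
Since f''(u) = 6u^2 + 8u - 16, we get f''(-4) = 48 > 0 ⇒ local minimum; f''(0) = -16 < 0 ⇒ local maximum; f''(2) = 24 > 0 ⇒ local minimum.
The smallest local minimum is f(-4) = -253/3.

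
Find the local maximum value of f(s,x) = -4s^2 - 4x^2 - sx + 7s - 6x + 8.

∂f/∂s = -8s - x + 7 = 0 and ∂f/∂x = -s - 8x - 6 = 0, so (s, x) = (62/63, -55/63).
The Hessian has f_{ss} = -8, f_{xx} = -8, f_{sx} = -1, giving D = 63 > 0 with f_{ss} < 0, so the point is a local maximum.
f(62/63, -55/63) = 886/63.

886/63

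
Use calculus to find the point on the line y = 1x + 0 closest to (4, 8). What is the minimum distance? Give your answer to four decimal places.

2.8284

Minimize D(x)^2 = (x - 4)^2 + (x - 8)^2.
d/dx[D^2] = 2(x - 4) + 2·1·(x - 8) = 0 ⇒ x = 6.
Then y = 6 and the distance is √(8) ≈ 2.8284.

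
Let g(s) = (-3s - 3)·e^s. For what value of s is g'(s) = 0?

g'(s) = (-3)·e^s + (-3s - 3)·1·e^s = (-3s - 6)·e^s. Since e^s > 0, the only critical point is s = -2.
g''(-2) has the same sign as -3 < 0, so this is a local maximum.
g(-2) = (3)·e^(-2) ≈ 0.4060.

-2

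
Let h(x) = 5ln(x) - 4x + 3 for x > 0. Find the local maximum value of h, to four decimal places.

-0.8843

h'(x) = 5/x − 4 = 0 gives x = 5/4.
h''(x) = -5/x², which is negative for x > 0, so this is a local maximum.
h(5/4) = 5·ln(5/4) - 5 + 3 ≈ -0.8843.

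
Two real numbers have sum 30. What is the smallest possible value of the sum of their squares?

450

With a + b = 30, a^2 + b^2 = a^2 + (30 − a)^2.
The derivative 2a − 2(30 − a) = 4a − 60 vanishes at a = 15; second derivative 4 > 0, a minimum.
The minimum is 2·(15)^2 = 450.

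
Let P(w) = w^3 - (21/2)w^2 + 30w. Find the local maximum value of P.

P'(w) = 3w^2 - 21w + 30. Setting P'(w) = 0 gives w ∈ {2, 5}.
Since P''(w) = 6w - 21, we get P''(2) = -9 < 0 ⇒ local maximum; P''(5) = 9 > 0 ⇒ local minimum.
Thus P has its local maximum at w = 2, with value 26.

26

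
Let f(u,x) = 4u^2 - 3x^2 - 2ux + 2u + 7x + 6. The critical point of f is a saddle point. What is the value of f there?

∂f/∂u = 8u - 2x + 2 = 0 and ∂f/∂x = -2u - 6x + 7 = 0, so (u, x) = (1/26, 15/13).
The Hessian has f_{uu} = 8, f_{xx} = -6, f_{ux} = -2, giving D = -52 < 0, so the point is a saddle point.
f(1/26, 15/13) = 131/13.

131/13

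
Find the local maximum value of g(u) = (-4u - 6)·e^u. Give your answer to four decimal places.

g'(u) = (-4)·e^u + (-4u - 6)·1·e^u = (-4u - 10)·e^u. Since e^u > 0, the only critical point is u = -5/2.
g''(-5/2) has the same sign as -4 < 0, so this is a local maximum.
g(-5/2) = (4)·e^(-5/2) ≈ 0.3283.

0.3283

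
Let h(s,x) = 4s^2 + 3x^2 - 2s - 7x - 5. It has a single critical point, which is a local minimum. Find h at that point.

∂h/∂s = 8s - 2 = 0 and ∂h/∂x = 6x - 7 = 0, so (s, x) = (1/4, 7/6).
The Hessian has h_{ss} = 8, h_{xx} = 6, h_{sx} = 0, giving D = 48 > 0 with h_{ss} > 0, so the point is a local minimum.
h(1/4, 7/6) = -28/3.

-28/3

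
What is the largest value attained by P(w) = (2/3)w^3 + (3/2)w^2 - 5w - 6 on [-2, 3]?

P'(w) = 2w^2 + 3w - 5, whose only zero in [-2, 3] is w = 1.
Candidates: P(-2) = 14/3; P(1) = -53/6; P(3) = 21/2.
The maximum over the interval is 21/2, attained at w = 3.

21/2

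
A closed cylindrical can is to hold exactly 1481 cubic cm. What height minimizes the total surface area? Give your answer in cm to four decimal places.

With radius r and height h, πr²h = 1481 so h = 1481/(πr²), and S(r) = 2πr² + 2πrh = 2πr² + 2·1481/r.
S'(r) = 4πr − 2·1481/r² = 0 ⇒ r³ = 1481/(2π), so r ≈ 6.1772 and h = 2r ≈ 12.3544.
S''(r) = 4π + 4·1481/r³ > 0, so this is the minimum; S ≈ 719.2578.

12.3544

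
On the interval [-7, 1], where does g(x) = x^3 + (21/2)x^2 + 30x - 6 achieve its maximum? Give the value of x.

1

The derivative is 3x^2 + 21x + 30, which vanishes at x = -5 and x = -2.
Candidates: g(-7) = -89/2, g(-5) = -37/2, g(-2) = -32, g(1) = 71/2.
Hence the absolute maximum is 71/2 at x = 1.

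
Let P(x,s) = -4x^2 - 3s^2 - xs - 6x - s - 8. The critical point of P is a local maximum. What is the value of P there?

∂P/∂x = -8x - s - 6 = 0 and ∂P/∂s = -x - 6s - 1 = 0, so (x, s) = (-35/47, -2/47).
The Hessian has P_{xx} = -8, P_{ss} = -6, P_{xs} = -1, giving D = 47 > 0 with P_{xx} < 0, so the point is a local maximum.
P(-35/47, -2/47) = -270/47.

-270/47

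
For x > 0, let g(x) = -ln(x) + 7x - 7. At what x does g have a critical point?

1/7

g'(x) = -1/x + 7 = 0 gives x = 1/7.
g''(x) = 1/x², which is positive for x > 0, so this is a local minimum.
g(1/7) = -1·ln(1/7) + 1 - 7 ≈ -4.0541.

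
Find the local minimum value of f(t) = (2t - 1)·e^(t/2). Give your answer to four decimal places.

f'(t) = 2·e^(t/2) + (2t - 1)·(1/2)·e^(t/2) = (t + 3/2)·e^(t/2). Since e^(t/2) > 0, the only critical point is t = -3/2.
f''(-3/2) has the same sign as 1 > 0, so this is a local minimum.
f(-3/2) = (-4)·e^(-3/4) ≈ -1.8895.

-1.8895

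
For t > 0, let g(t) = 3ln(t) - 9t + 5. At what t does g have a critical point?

g'(t) = 3/t − 9 = 0 gives t = 1/3.
g''(t) = -3/t², which is negative for t > 0, so this is a local maximum.
g(1/3) = 3·ln(1/3) - 3 + 5 ≈ -1.2958.

1/3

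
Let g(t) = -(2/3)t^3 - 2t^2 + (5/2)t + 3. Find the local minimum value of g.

g'(t) = -2t^2 - 4t + 5/2. Setting g'(t) = 0 gives t ∈ {-5/2, 1/2}.
Second-derivative test with g''(t) = -4t - 4: g''(-5/2) = 6 > 0 ⇒ local minimum; g''(1/2) = -6 < 0 ⇒ local maximum.
So the local minimum value is g(-5/2) = -16/3.

-16/3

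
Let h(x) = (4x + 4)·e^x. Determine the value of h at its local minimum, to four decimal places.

Differentiating with the product rule gives h'(x) = (4x + 8)·e^x. Since e^x > 0, the only critical point is x = -2.
h''(-2) has the same sign as 4 > 0, so this is a local minimum.
h(-2) = (-4)·e^(-2) ≈ -0.5413.

-0.5413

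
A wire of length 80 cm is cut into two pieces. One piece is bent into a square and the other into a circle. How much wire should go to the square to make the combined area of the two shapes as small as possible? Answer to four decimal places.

Let x be the length used for the square. Square side x/4; circle radius (80−x)/(2π).
A(x) = (x/4)² + π·((80−x)/(2π))² = x²/16 + (80−x)²/(4π) for 0 ≤ x ≤ 80. A'(x) = x/8 − (80−x)/(2π) = 0 gives x = 4·80/(π+4) ≈ 44.8079.
A'' = 1/8 + 1/(2π) > 0, so this gives the minimum combined area; x ≈ 44.8079 cm to the square.

44.8079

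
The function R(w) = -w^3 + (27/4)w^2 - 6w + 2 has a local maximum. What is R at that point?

R'(w) = -3w^2 + (27/2)w - 6. Setting R'(w) = 0 gives w ∈ {1/2, 4}.
Second-derivative test with R''(w) = -6w + 27/2: R''(1/2) = 21/2 > 0 ⇒ local minimum; R''(4) = -21/2 < 0 ⇒ local maximum.
The local maximum is R(4) = 22.

22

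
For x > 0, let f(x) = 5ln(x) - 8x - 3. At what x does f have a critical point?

5/8

f'(x) = 5/x − 8 = 0 gives x = 5/8.
f''(x) = -5/x², which is negative for x > 0, so this is a local maximum.
f(5/8) = 5·ln(5/8) - 5 - 3 ≈ -10.3500.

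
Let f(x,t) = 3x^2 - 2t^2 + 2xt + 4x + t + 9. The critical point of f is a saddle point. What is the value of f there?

215/28

∂f/∂x = 6x + 2t + 4 = 0 and ∂f/∂t = 2x - 4t + 1 = 0, so (x, t) = (-9/14, -1/14).
The Hessian has f_{xx} = 6, f_{tt} = -4, f_{xt} = 2, giving D = -28 < 0, so the point is a saddle point.
f(-9/14, -1/14) = 215/28.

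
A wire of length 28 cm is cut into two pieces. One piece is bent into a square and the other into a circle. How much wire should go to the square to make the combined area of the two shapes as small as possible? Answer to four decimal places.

Let x be the length used for the square. Square side x/4; circle radius (28−x)/(2π).
A(x) = (x/4)² + π·((28−x)/(2π))² = x²/16 + (28−x)²/(4π) for 0 ≤ x ≤ 28. A'(x) = x/8 − (28−x)/(2π) = 0 gives x = 4·28/(π+4) ≈ 15.6828.
A'' = 1/8 + 1/(2π) > 0, so this gives the minimum combined area; x ≈ 15.6828 cm to the square.

15.6828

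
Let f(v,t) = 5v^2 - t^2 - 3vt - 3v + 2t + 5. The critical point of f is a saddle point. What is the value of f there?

138/29

∂f/∂v = 10v - 3t - 3 = 0 and ∂f/∂t = -3v - 2t + 2 = 0, so (v, t) = (12/29, 11/29).
The Hessian has f_{vv} = 10, f_{tt} = -2, f_{vt} = -3, giving D = -29 < 0, so the point is a saddle point.
f(12/29, 11/29) = 138/29.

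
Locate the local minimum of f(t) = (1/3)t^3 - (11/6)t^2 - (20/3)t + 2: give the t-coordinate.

f'(t) = t^2 - (11/3)t - 20/3 = 0 at t = -4/3, 5.
Second-derivative test with f''(t) = 2t - 11/3: f''(-4/3) = -19/3 < 0 ⇒ local maximum; f''(5) = 19/3 > 0 ⇒ local minimum.
So the local minimum value is f(5) = -71/2.

5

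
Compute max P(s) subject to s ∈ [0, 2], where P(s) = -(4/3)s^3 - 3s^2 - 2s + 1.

1

The derivative is -4s^2 - 6s - 2, which has no zeros in [0, 2].
Compare values at every candidate in [0, 2]: P(0) = 1, P(2) = -77/3.
Hence the absolute maximum is 1 at s = 0.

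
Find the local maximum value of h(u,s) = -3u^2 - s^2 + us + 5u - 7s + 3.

170/11

∂h/∂u = -6u + s + 5 = 0 and ∂h/∂s = u - 2s - 7 = 0, so (u, s) = (3/11, -37/11).
The Hessian has h_{uu} = -6, h_{ss} = -2, h_{us} = 1, giving D = 11 > 0 with h_{uu} < 0, so the point is a local maximum.
h(3/11, -37/11) = 170/11.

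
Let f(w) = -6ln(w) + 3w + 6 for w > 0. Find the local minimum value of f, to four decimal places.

7.8411

f'(w) = -6/w + 3 = 0 gives w = 2.
f''(w) = 6/w², which is positive for w > 0, so this is a local minimum.
f(2) = -6·ln(2) + 6 + 6 ≈ 7.8411.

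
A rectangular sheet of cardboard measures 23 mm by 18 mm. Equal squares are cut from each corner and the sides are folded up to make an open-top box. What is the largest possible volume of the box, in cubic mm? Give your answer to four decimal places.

617.0397

With cut size x, the volume is V(x) = x(23 − 2x)(18 − 2x) for 0 < x < 9.
V'(x) = 12x^2 − 164x + 414. Setting V'(x) = 0 gives x ≈ 3.3413 (the root in (0, 9)).
V''(x) = 24x − 164 is negative there, so this is the maximum; V ≈ 617.0397.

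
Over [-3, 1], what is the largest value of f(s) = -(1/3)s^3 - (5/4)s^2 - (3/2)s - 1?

5/4

f'(s) = -s^2 - (5/2)s - 3/2, which vanishes at s = -3/2 and s = -1.
Compare values at every candidate in [-3, 1]: f(-3) = 5/4, f(-3/2) = -7/16, f(-1) = -5/12, f(1) = -49/12.
Hence the absolute maximum is 5/4 at s = -3.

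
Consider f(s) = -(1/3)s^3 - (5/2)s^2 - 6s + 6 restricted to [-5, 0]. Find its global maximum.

f'(s) = -s^2 - 5s - 6, which vanishes at s = -3 and s = -2.
Compare values at every candidate in [-5, 0]: f(-5) = 91/6; f(-3) = 21/2; f(-2) = 32/3; f(0) = 6.
Hence the absolute maximum is 91/6 at s = -5.

91/6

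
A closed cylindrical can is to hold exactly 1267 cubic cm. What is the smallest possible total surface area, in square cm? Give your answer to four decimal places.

648.1850

With radius r and height h, πr²h = 1267 so h = 1267/(πr²), and S(r) = 2πr² + 2πrh = 2πr² + 2·1267/r.
S'(r) = 4πr − 2·1267/r² = 0 ⇒ r³ = 1267/(2π), so r ≈ 5.8641 and h = 2r ≈ 11.7281.
S''(r) = 4π + 4·1267/r³ > 0, so this is the minimum; S ≈ 648.1850.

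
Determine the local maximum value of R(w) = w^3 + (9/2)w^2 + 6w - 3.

Critical points: R'(w) = 3w^2 + 9w + 6 vanishes at w = -2, -1.
R''(w) = 6w + 9. R''(-2) = -3 < 0 ⇒ local maximum; R''(-1) = 3 > 0 ⇒ local minimum.
The local maximum is R(-2) = -5.

-5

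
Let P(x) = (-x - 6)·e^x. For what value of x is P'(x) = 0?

-7

P'(x) = (-1)·e^x + (-x - 6)·1·e^x = (-x - 7)·e^x. Since e^x > 0, the only critical point is x = -7.
P''(-7) has the same sign as -1 < 0, so this is a local maximum.
P(-7) = (1)·e^(-7) ≈ 0.0009.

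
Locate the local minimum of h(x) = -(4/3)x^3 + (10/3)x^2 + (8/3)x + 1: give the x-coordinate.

Critical points: h'(x) = -4x^2 + (20/3)x + 8/3 vanishes at x = -1/3, 2.
Second-derivative test with h''(x) = -8x + 20/3: h''(-1/3) = 28/3 > 0 ⇒ local minimum; h''(2) = -28/3 < 0 ⇒ local maximum.
The local minimum is h(-1/3) = 43/81.

-1/3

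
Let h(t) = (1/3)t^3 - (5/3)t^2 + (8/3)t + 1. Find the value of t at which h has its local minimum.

2

h'(t) = t^2 - (10/3)t + 8/3. Setting h'(t) = 0 gives t ∈ {4/3, 2}.
Since h''(t) = 2t - 10/3, we get h''(4/3) = -2/3 < 0 ⇒ local maximum; h''(2) = 2/3 > 0 ⇒ local minimum.
The local minimum is h(2) = 7/3.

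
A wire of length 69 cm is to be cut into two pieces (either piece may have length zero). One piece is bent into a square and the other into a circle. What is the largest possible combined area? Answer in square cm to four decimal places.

Let x be the length used for the square. Square side x/4; circle radius (69−x)/(2π).
A(x) = (x/4)² + π·((69−x)/(2π))² = x²/16 + (69−x)²/(4π) for 0 ≤ x ≤ 69. A'(x) = x/8 − (69−x)/(2π) = 0 gives x = 4·69/(π+4) ≈ 38.6468.
A'' > 0, so the interior critical point is a minimum; the maximum is at an endpoint. A(0) = 378.8683 and A(69) = 297.5625, so the largest area is 378.8683.

378.8683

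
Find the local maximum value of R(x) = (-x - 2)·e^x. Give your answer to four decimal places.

0.0498

By the product rule, R'(x) = (-x - 3)·e^x. Since e^x > 0, the only critical point is x = -3.
R''(-3) has the same sign as -1 < 0, so this is a local maximum.
R(-3) = (1)·e^(-3) ≈ 0.0498.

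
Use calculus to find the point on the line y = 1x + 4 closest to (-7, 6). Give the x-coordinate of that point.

Minimize D(x)^2 = (x + 7)^2 + (x - 2)^2.
d/dx[D^2] = 2(x + 7) + 2·1·(x - 2) = 0 ⇒ x = -5/2.
Then y = 3/2 and the distance is √(81/2) ≈ 6.3640.

-5/2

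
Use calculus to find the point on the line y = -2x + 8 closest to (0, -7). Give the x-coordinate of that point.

Minimize D(x)^2 = (x + 0)^2 + (-2x + 15)^2.
d/dx[D^2] = 2(x + 0) + 2·(-2)·(-2x + 15) = 0 ⇒ x = 6.
Then y = -4 and the distance is √(45) ≈ 6.7082.

6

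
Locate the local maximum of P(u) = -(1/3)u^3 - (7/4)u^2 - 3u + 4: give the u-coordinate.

P'(u) = -u^2 - (7/2)u - 3. Setting P'(u) = 0 gives u ∈ {-2, -3/2}.
P''(u) = -2u - 7/2. P''(-2) = 1/2 > 0 ⇒ local minimum; P''(-3/2) = -1/2 < 0 ⇒ local maximum.
The local maximum is P(-3/2) = 91/16.

-3/2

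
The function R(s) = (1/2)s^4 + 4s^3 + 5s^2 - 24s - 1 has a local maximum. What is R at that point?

Critical points: R'(s) = 2s^3 + 12s^2 + 10s - 24 vanishes at s = -4, -3, 1.
R''(s) = 6s^2 + 24s + 10. R''(-4) = 10 > 0 ⇒ local minimum; R''(-3) = -8 < 0 ⇒ local maximum; R''(1) = 40 > 0 ⇒ local minimum.
So the local maximum value is R(-3) = 97/2.

97/2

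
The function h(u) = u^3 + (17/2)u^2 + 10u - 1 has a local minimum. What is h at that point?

-113/27

h'(u) = 3u^2 + 17u + 10 = 0 at u = -5, -2/3.
Second-derivative test with h''(u) = 6u + 17: h''(-5) = -13 < 0 ⇒ local maximum; h''(-2/3) = 13 > 0 ⇒ local minimum.
The local minimum is h(-2/3) = -113/27.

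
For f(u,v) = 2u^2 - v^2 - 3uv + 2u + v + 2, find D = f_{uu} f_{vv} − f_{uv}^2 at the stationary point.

∂f/∂u = 4u - 3v + 2 = 0 and ∂f/∂v = -3u - 2v + 1 = 0, so (u, v) = (-1/17, 10/17).
The Hessian has f_{uu} = 4, f_{vv} = -2, f_{uv} = -3, giving D = -17 < 0, so the point is a saddle point.
D = (4)·(-2) − (-3)^2 = -17.

-17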